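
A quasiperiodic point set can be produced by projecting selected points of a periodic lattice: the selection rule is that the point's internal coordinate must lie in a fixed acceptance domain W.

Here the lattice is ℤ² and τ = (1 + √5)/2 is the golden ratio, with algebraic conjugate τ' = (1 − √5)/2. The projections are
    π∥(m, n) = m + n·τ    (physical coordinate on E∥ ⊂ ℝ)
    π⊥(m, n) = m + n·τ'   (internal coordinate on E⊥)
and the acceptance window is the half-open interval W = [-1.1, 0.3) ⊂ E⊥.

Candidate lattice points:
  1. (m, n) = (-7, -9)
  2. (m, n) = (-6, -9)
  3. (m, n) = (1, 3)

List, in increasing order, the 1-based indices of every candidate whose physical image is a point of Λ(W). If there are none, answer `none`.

2, 3

Compute τ' = (1−√5)/2 = -0.618034, so π⊥(m,n) = m -0.618034·n.
[1] lift (-7,-9): star map gives -1.437694; window check -1.1 ≤ -1.437694 < 0.3 is false → out
[2] lift (-6,-9): star map gives -0.437694; window check -1.1 ≤ -0.437694 < 0.3 is true → IN Λ
[3] lift (1,3): star map gives -0.854102; window check -1.1 ≤ -0.854102 < 0.3 is true → IN Λ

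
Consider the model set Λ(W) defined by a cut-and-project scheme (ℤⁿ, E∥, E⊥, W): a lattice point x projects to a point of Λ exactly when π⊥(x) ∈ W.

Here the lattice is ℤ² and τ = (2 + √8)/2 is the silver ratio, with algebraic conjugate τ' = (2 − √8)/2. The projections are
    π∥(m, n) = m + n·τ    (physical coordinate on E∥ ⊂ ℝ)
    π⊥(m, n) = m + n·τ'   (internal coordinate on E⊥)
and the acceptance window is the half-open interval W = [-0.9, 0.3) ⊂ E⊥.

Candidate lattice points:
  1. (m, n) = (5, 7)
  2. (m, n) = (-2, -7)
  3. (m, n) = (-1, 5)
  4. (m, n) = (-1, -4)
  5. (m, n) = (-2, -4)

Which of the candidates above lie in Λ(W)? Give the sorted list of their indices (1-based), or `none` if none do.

5

Numerically τ ≈ 2.41421 and τ' = −1/τ ≈ -0.41421.
candidate 1: (m,n)=(5,7) → π∥ = 5+7·τ ≈ 21.89949, π⊥ = 5+7·τ' ≈ 2.10051 ∉ [-0.9, 0.3) ⇒ out
candidate 2: (m,n)=(-2,-7) → π∥ = -2-7·τ ≈ -18.89949, π⊥ = -2-7·τ' ≈ 0.89949 ∉ [-0.9, 0.3) ⇒ out
candidate 3: (m,n)=(-1,5) → π∥ = -1+5·τ ≈ 11.07107, π⊥ = -1+5·τ' ≈ -3.07107 ∉ [-0.9, 0.3) ⇒ out
candidate 4: (m,n)=(-1,-4) → π∥ = -1-4·τ ≈ -10.65685, π⊥ = -1-4·τ' ≈ 0.65685 ∉ [-0.9, 0.3) ⇒ out
candidate 5: (m,n)=(-2,-4) → π∥ = -2-4·τ ≈ -11.65685, π⊥ = -2-4·τ' ≈ -0.34315 ∈ [-0.9, 0.3) ⇒ IN Λ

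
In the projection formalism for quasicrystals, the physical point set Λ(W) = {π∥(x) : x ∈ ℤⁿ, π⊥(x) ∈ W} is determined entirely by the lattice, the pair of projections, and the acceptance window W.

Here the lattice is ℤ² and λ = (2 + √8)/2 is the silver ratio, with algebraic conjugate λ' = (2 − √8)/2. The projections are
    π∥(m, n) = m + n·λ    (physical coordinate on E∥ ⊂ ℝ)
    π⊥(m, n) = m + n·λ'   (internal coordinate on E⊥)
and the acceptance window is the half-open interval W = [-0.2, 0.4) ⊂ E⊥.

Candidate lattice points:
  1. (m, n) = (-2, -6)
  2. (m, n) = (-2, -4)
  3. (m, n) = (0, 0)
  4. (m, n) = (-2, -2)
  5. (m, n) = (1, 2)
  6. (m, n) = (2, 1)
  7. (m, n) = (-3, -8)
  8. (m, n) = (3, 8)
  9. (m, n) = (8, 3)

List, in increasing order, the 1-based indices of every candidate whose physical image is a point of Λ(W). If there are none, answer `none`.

3, 5, 7

Numerically λ ≈ 2.41421 and λ' = −1/λ ≈ -0.41421.
candidate 1: (m,n)=(-2,-6) → π∥ = -2-6·λ ≈ -16.48528, π⊥ = -2-6·λ' ≈ 0.48528 ∉ [-0.2, 0.4) ⇒ out
candidate 2: (m,n)=(-2,-4) → π∥ = -2-4·λ ≈ -11.65685, π⊥ = -2-4·λ' ≈ -0.34315 ∉ [-0.2, 0.4) ⇒ out
candidate 3: (m,n)=(0,0) → π∥ = 0+0·λ ≈ 0.00000, π⊥ = 0+0·λ' ≈ 0.00000 ∈ [-0.2, 0.4) ⇒ IN Λ
candidate 4: (m,n)=(-2,-2) → π∥ = -2-2·λ ≈ -6.82843, π⊥ = -2-2·λ' ≈ -1.17157 ∉ [-0.2, 0.4) ⇒ out
candidate 5: (m,n)=(1,2) → π∥ = 1+2·λ ≈ 5.82843, π⊥ = 1+2·λ' ≈ 0.17157 ∈ [-0.2, 0.4) ⇒ IN Λ
candidate 6: (m,n)=(2,1) → π∥ = 2+1·λ ≈ 4.41421, π⊥ = 2+1·λ' ≈ 1.58579 ∉ [-0.2, 0.4) ⇒ out
candidate 7: (m,n)=(-3,-8) → π∥ = -3-8·λ ≈ -22.31371, π⊥ = -3-8·λ' ≈ 0.31371 ∈ [-0.2, 0.4) ⇒ IN Λ
candidate 8: (m,n)=(3,8) → π∥ = 3+8·λ ≈ 22.31371, π⊥ = 3+8·λ' ≈ -0.31371 ∉ [-0.2, 0.4) ⇒ out
candidate 9: (m,n)=(8,3) → π∥ = 8+3·λ ≈ 15.24264, π⊥ = 8+3·λ' ≈ 6.75736 ∉ [-0.2, 0.4) ⇒ out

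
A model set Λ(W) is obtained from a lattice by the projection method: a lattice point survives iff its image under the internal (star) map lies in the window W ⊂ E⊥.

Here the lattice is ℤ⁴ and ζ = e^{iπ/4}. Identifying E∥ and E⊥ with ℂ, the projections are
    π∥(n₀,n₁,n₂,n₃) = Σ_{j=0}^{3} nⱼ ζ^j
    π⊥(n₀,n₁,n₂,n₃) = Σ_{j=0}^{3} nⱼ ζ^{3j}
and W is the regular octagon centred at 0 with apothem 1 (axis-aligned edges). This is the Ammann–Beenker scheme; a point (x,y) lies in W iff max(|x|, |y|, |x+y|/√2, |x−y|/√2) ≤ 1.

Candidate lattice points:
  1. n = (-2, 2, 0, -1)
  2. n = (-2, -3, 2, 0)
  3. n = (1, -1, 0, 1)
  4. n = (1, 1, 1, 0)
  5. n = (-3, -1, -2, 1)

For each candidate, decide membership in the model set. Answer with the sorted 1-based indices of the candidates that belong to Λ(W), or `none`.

4

Internal map: ζ^{3j} for j=0..3 gives (1,0), (−√2/2,√2/2), (0,−1), (√2/2,√2/2).
#1 (-2, 2, 0, -1): internal (-4.12132, 0.70711); octagon support 4.12132 vs apothem 1 → ∉ W
#2 (-2, -3, 2, 0): internal (0.12132, -4.12132); octagon support 4.12132 vs apothem 1 → ∉ W
#3 (1, -1, 0, 1): internal (2.41421, 0.00000); octagon support 2.41421 vs apothem 1 → ∉ W
#4 (1, 1, 1, 0): internal (0.29289, -0.29289); octagon support 0.41421 vs apothem 1 → ∈ W
#5 (-3, -1, -2, 1): internal (-1.58579, 2.00000); octagon support 2.53553 vs apothem 1 → ∉ W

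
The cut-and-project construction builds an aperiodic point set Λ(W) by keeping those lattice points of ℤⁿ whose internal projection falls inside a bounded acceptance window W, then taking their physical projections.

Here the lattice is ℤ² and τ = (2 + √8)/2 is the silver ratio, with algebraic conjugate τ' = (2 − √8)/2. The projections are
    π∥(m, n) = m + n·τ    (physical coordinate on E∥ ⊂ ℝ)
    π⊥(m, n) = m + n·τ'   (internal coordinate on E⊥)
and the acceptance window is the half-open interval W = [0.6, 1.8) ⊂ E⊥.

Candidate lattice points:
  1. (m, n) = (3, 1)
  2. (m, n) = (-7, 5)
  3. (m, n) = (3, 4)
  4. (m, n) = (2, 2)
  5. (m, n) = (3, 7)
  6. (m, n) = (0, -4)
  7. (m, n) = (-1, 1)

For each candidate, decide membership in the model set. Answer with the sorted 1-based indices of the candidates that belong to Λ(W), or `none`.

Numerically τ ≈ 2.41421 and τ' = −1/τ ≈ -0.41421.
candidate 1: (m,n)=(3,1) → π∥ = 3+1·τ ≈ 5.41421, π⊥ = 3+1·τ' ≈ 2.58579 ∉ [0.6, 1.8) ⇒ out
candidate 2: (m,n)=(-7,5) → π∥ = -7+5·τ ≈ 5.07107, π⊥ = -7+5·τ' ≈ -9.07107 ∉ [0.6, 1.8) ⇒ out
candidate 3: (m,n)=(3,4) → π∥ = 3+4·τ ≈ 12.65685, π⊥ = 3+4·τ' ≈ 1.34315 ∈ [0.6, 1.8) ⇒ IN Λ
candidate 4: (m,n)=(2,2) → π∥ = 2+2·τ ≈ 6.82843, π⊥ = 2+2·τ' ≈ 1.17157 ∈ [0.6, 1.8) ⇒ IN Λ
candidate 5: (m,n)=(3,7) → π∥ = 3+7·τ ≈ 19.89949, π⊥ = 3+7·τ' ≈ 0.10051 ∉ [0.6, 1.8) ⇒ out
candidate 6: (m,n)=(0,-4) → π∥ = 0-4·τ ≈ -9.65685, π⊥ = 0-4·τ' ≈ 1.65685 ∈ [0.6, 1.8) ⇒ IN Λ
candidate 7: (m,n)=(-1,1) → π∥ = -1+1·τ ≈ 1.41421, π⊥ = -1+1·τ' ≈ -1.41421 ∉ [0.6, 1.8) ⇒ out

3, 4, 6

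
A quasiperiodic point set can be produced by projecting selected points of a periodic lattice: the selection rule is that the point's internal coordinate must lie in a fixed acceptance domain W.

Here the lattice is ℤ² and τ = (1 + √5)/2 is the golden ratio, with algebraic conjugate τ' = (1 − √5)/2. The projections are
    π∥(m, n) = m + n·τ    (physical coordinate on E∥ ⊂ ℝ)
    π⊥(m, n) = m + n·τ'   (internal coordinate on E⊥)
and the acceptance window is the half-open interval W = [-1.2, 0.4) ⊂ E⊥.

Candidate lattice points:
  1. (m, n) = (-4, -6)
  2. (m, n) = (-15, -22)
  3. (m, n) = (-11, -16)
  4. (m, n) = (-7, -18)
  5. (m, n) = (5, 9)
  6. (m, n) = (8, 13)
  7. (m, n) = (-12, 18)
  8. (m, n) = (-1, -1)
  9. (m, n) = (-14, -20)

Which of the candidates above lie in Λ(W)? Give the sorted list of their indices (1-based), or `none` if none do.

Numerically τ ≈ 1.61803 and τ' = −1/τ ≈ -0.61803.
candidate 1: (m,n)=(-4,-6) → π∥ = -4-6·τ ≈ -13.70820, π⊥ = -4-6·τ' ≈ -0.29180 ∈ [-1.2, 0.4) ⇒ IN Λ
candidate 2: (m,n)=(-15,-22) → π∥ = -15-22·τ ≈ -50.59675, π⊥ = -15-22·τ' ≈ -1.40325 ∉ [-1.2, 0.4) ⇒ out
candidate 3: (m,n)=(-11,-16) → π∥ = -11-16·τ ≈ -36.88854, π⊥ = -11-16·τ' ≈ -1.11146 ∈ [-1.2, 0.4) ⇒ IN Λ
candidate 4: (m,n)=(-7,-18) → π∥ = -7-18·τ ≈ -36.12461, π⊥ = -7-18·τ' ≈ 4.12461 ∉ [-1.2, 0.4) ⇒ out
candidate 5: (m,n)=(5,9) → π∥ = 5+9·τ ≈ 19.56231, π⊥ = 5+9·τ' ≈ -0.56231 ∈ [-1.2, 0.4) ⇒ IN Λ
candidate 6: (m,n)=(8,13) → π∥ = 8+13·τ ≈ 29.03444, π⊥ = 8+13·τ' ≈ -0.03444 ∈ [-1.2, 0.4) ⇒ IN Λ
candidate 7: (m,n)=(-12,18) → π∥ = -12+18·τ ≈ 17.12461, π⊥ = -12+18·τ' ≈ -23.12461 ∉ [-1.2, 0.4) ⇒ out
candidate 8: (m,n)=(-1,-1) → π∥ = -1-1·τ ≈ -2.61803, π⊥ = -1-1·τ' ≈ -0.38197 ∈ [-1.2, 0.4) ⇒ IN Λ
candidate 9: (m,n)=(-14,-20) → π∥ = -14-20·τ ≈ -46.36068, π⊥ = -14-20·τ' ≈ -1.63932 ∉ [-1.2, 0.4) ⇒ out

1, 3, 5, 6, 8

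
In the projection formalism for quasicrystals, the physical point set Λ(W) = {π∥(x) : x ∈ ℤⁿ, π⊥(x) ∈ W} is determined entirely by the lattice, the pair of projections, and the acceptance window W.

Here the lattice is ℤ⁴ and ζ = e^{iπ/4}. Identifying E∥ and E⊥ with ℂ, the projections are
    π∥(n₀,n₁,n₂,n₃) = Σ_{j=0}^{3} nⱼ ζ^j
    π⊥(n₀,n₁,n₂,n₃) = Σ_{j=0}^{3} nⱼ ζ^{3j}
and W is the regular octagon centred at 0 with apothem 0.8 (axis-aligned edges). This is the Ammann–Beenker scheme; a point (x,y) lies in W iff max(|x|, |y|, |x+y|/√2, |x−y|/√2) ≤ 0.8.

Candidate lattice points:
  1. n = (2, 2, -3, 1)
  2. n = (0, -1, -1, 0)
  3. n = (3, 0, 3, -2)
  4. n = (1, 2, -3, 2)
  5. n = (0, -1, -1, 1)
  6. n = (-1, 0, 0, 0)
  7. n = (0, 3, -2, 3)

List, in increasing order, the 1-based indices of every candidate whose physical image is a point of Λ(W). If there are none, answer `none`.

2

π⊥(n) = n₀ + n₁ζ³ + n₂ζ⁶ + n₃ζ⁹ where ζ = e^{iπ/4}.
#1 (2, 2, -3, 1): internal (1.292893, 5.121320); octagon support 5.121320 vs apothem 0.8 → ∉ W
#2 (0, -1, -1, 0): internal (0.707107, 0.292893); octagon support 0.707107 vs apothem 0.8 → ∈ W
#3 (3, 0, 3, -2): internal (1.585786, -4.414214); octagon support 4.414214 vs apothem 0.8 → ∉ W
#4 (1, 2, -3, 2): internal (1.000000, 5.828427); octagon support 5.828427 vs apothem 0.8 → ∉ W
#5 (0, -1, -1, 1): internal (1.414214, 1.000000); octagon support 1.707107 vs apothem 0.8 → ∉ W
#6 (-1, 0, 0, 0): internal (-1.000000, 0.000000); octagon support 1.000000 vs apothem 0.8 → ∉ W
#7 (0, 3, -2, 3): internal (0.000000, 6.242641); octagon support 6.242641 vs apothem 0.8 → ∉ W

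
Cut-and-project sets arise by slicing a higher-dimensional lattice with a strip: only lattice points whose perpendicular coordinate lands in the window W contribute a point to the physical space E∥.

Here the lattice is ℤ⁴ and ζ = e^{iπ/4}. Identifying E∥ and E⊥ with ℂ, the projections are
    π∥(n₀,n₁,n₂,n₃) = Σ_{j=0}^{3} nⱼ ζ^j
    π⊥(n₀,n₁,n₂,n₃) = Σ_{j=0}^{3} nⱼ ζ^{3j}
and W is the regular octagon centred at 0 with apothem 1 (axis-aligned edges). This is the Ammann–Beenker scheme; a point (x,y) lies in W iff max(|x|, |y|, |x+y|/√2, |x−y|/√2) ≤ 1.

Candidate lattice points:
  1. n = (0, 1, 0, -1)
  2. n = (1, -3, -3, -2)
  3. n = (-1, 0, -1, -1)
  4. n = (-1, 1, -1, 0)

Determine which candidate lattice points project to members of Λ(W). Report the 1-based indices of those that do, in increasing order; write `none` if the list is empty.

none

With ζ = e^{iπ/4} the internal vectors are ζ^0,ζ^3,ζ^6,ζ^9.
candidate 1: n = (0, 1, 0, -1) → π⊥ ≈ (-1.4142, +0.0000); max(|x|,|y|,|x±y|/√2) = 1.4142 > 1 ⇒ ∉ W
candidate 2: n = (1, -3, -3, -2) → π⊥ ≈ (+1.7071, -0.5355); max(|x|,|y|,|x±y|/√2) = 1.7071 > 1 ⇒ ∉ W
candidate 3: n = (-1, 0, -1, -1) → π⊥ ≈ (-1.7071, +0.2929); max(|x|,|y|,|x±y|/√2) = 1.7071 > 1 ⇒ ∉ W
candidate 4: n = (-1, 1, -1, 0) → π⊥ ≈ (-1.7071, +1.7071); max(|x|,|y|,|x±y|/√2) = 2.4142 > 1 ⇒ ∉ W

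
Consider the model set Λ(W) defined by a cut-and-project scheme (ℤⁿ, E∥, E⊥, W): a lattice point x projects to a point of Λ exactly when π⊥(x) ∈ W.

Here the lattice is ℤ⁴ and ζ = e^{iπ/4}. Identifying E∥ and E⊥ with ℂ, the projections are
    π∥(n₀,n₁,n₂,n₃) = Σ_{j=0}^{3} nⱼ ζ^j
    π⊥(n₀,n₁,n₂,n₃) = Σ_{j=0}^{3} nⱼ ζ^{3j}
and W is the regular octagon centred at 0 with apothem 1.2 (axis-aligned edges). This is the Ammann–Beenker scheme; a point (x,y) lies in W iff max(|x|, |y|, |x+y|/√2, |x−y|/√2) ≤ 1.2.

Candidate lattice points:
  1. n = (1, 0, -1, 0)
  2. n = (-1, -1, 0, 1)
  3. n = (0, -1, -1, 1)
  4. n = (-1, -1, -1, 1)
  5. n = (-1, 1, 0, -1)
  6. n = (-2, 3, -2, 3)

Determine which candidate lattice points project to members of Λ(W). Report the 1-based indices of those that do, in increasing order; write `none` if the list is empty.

2, 4

With ζ = e^{iπ/4} the internal vectors are ζ^0,ζ^3,ζ^6,ζ^9.
#1 (1, 0, -1, 0): internal (1.000000, 1.000000); octagon support 1.414214 vs apothem 1.2 → ∉ W
#2 (-1, -1, 0, 1): internal (0.414214, 0.000000); octagon support 0.414214 vs apothem 1.2 → ∈ W
#3 (0, -1, -1, 1): internal (1.414214, 1.000000); octagon support 1.707107 vs apothem 1.2 → ∉ W
#4 (-1, -1, -1, 1): internal (0.414214, 1.000000); octagon support 1.000000 vs apothem 1.2 → ∈ W
#5 (-1, 1, 0, -1): internal (-2.414214, 0.000000); octagon support 2.414214 vs apothem 1.2 → ∉ W
#6 (-2, 3, -2, 3): internal (-2.000000, 6.242641); octagon support 6.242641 vs apothem 1.2 → ∉ W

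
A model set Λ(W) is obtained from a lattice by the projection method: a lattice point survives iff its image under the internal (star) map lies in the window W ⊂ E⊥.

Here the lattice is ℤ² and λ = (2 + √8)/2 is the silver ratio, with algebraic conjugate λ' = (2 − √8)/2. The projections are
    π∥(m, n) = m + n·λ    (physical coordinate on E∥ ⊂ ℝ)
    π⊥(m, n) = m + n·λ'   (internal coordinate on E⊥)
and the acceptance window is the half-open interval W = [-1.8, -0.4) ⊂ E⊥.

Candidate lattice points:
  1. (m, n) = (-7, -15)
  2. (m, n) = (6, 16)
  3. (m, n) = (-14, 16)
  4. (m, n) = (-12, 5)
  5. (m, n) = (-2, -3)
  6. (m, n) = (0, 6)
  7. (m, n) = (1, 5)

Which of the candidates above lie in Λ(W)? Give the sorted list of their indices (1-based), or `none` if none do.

1, 2, 5, 7

λ' = (2−√8)/2 ≈ -0.414214.
candidate 1: (m,n)=(-7,-15) → π∥ = -7-15·λ ≈ -43.213203, π⊥ = -7-15·λ' ≈ -0.786797 ∈ [-1.8, -0.4) ⇒ IN Λ
candidate 2: (m,n)=(6,16) → π∥ = 6+16·λ ≈ 44.627417, π⊥ = 6+16·λ' ≈ -0.627417 ∈ [-1.8, -0.4) ⇒ IN Λ
candidate 3: (m,n)=(-14,16) → π∥ = -14+16·λ ≈ 24.627417, π⊥ = -14+16·λ' ≈ -20.627417 ∉ [-1.8, -0.4) ⇒ out
candidate 4: (m,n)=(-12,5) → π∥ = -12+5·λ ≈ 0.071068, π⊥ = -12+5·λ' ≈ -14.071068 ∉ [-1.8, -0.4) ⇒ out
candidate 5: (m,n)=(-2,-3) → π∥ = -2-3·λ ≈ -9.242641, π⊥ = -2-3·λ' ≈ -0.757359 ∈ [-1.8, -0.4) ⇒ IN Λ
candidate 6: (m,n)=(0,6) → π∥ = 0+6·λ ≈ 14.485281, π⊥ = 0+6·λ' ≈ -2.485281 ∉ [-1.8, -0.4) ⇒ out
candidate 7: (m,n)=(1,5) → π∥ = 1+5·λ ≈ 13.071068, π⊥ = 1+5·λ' ≈ -1.071068 ∈ [-1.8, -0.4) ⇒ IN Λ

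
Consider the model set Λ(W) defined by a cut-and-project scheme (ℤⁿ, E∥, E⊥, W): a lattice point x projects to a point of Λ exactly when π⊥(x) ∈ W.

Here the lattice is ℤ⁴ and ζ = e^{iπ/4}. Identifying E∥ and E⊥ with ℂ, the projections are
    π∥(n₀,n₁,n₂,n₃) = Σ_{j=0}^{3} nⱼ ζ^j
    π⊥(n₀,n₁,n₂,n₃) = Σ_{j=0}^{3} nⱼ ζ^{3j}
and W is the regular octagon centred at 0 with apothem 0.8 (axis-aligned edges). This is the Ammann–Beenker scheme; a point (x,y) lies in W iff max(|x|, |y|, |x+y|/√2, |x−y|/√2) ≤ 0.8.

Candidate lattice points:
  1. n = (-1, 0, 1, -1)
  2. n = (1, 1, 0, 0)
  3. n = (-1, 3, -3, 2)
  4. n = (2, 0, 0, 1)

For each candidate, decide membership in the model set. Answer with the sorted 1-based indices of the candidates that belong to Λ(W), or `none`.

Internal map: ζ^{3j} for j=0..3 gives (1,0), (−√2/2,√2/2), (0,−1), (√2/2,√2/2).
#1 (-1, 0, 1, -1): internal (-1.70711, -1.70711); octagon support 2.41421 vs apothem 0.8 → ∉ W
#2 (1, 1, 0, 0): internal (0.29289, 0.70711); octagon support 0.70711 vs apothem 0.8 → ∈ W
#3 (-1, 3, -3, 2): internal (-1.70711, 6.53553); octagon support 6.53553 vs apothem 0.8 → ∉ W
#4 (2, 0, 0, 1): internal (2.70711, 0.70711); octagon support 2.70711 vs apothem 0.8 → ∉ W

2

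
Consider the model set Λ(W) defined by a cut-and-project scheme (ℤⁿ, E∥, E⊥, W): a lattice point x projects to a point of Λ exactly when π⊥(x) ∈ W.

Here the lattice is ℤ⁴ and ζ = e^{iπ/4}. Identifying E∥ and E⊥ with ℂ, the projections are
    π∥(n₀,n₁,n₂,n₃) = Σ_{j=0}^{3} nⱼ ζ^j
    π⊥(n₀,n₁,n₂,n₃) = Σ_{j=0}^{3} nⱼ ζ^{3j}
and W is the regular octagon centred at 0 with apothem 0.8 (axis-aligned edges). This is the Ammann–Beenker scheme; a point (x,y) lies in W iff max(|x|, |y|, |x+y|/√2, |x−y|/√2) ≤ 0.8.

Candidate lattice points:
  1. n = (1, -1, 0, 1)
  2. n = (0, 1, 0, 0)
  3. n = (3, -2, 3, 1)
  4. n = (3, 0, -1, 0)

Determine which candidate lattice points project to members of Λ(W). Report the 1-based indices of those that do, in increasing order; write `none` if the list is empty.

Internal map: ζ^{3j} for j=0..3 gives (1,0), (−√2/2,√2/2), (0,−1), (√2/2,√2/2).
#1 (1, -1, 0, 1): internal (2.414214, 0.000000); octagon support 2.414214 vs apothem 0.8 → ∉ W
#2 (0, 1, 0, 0): internal (-0.707107, 0.707107); octagon support 1.000000 vs apothem 0.8 → ∉ W
#3 (3, -2, 3, 1): internal (5.121320, -3.707107); octagon support 6.242641 vs apothem 0.8 → ∉ W
#4 (3, 0, -1, 0): internal (3.000000, 1.000000); octagon support 3.000000 vs apothem 0.8 → ∉ W

none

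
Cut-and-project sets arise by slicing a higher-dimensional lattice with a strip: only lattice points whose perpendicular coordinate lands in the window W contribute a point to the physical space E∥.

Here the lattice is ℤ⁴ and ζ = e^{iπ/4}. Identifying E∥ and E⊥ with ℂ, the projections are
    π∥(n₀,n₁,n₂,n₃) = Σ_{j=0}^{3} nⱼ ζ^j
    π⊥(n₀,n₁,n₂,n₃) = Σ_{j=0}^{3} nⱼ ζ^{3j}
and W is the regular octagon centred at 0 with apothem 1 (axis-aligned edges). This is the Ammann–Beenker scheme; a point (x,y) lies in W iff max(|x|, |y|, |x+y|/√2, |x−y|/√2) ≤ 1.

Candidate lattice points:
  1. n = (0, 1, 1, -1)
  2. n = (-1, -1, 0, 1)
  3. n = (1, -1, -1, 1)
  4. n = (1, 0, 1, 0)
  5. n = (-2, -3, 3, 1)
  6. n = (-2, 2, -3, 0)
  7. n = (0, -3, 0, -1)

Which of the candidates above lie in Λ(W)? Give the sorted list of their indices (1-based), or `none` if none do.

2

With ζ = e^{iπ/4} the internal vectors are ζ^0,ζ^3,ζ^6,ζ^9.
#1 (0, 1, 1, -1): internal (-1.414214, -1.000000); octagon support 1.707107 vs apothem 1 → ∉ W
#2 (-1, -1, 0, 1): internal (0.414214, 0.000000); octagon support 0.414214 vs apothem 1 → ∈ W
#3 (1, -1, -1, 1): internal (2.414214, 1.000000); octagon support 2.414214 vs apothem 1 → ∉ W
#4 (1, 0, 1, 0): internal (1.000000, -1.000000); octagon support 1.414214 vs apothem 1 → ∉ W
#5 (-2, -3, 3, 1): internal (0.828427, -4.414214); octagon support 4.414214 vs apothem 1 → ∉ W
#6 (-2, 2, -3, 0): internal (-3.414214, 4.414214); octagon support 5.535534 vs apothem 1 → ∉ W
#7 (0, -3, 0, -1): internal (1.414214, -2.828427); octagon support 3.000000 vs apothem 1 → ∉ W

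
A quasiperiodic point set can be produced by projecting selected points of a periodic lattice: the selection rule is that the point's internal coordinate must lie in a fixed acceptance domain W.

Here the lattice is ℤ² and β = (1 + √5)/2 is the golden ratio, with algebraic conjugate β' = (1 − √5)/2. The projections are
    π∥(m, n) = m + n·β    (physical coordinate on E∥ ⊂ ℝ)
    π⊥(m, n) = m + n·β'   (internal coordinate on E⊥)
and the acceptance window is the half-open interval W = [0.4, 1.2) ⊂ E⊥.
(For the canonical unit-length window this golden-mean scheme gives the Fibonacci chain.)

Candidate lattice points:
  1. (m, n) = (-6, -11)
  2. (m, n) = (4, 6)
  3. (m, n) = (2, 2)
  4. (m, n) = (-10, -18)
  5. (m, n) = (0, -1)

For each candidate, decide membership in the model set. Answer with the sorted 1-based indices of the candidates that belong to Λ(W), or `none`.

β' = (1−√5)/2 ≈ -0.61803.
[1] lift (-6,-11): star map gives 0.79837; window check 0.4 ≤ 0.79837 < 1.2 is true → IN Λ
[2] lift (4,6): star map gives 0.29180; window check 0.4 ≤ 0.29180 < 1.2 is false → out
[3] lift (2,2): star map gives 0.76393; window check 0.4 ≤ 0.76393 < 1.2 is true → IN Λ
[4] lift (-10,-18): star map gives 1.12461; window check 0.4 ≤ 1.12461 < 1.2 is true → IN Λ
[5] lift (0,-1): star map gives 0.61803; window check 0.4 ≤ 0.61803 < 1.2 is true → IN Λ

1, 3, 4, 5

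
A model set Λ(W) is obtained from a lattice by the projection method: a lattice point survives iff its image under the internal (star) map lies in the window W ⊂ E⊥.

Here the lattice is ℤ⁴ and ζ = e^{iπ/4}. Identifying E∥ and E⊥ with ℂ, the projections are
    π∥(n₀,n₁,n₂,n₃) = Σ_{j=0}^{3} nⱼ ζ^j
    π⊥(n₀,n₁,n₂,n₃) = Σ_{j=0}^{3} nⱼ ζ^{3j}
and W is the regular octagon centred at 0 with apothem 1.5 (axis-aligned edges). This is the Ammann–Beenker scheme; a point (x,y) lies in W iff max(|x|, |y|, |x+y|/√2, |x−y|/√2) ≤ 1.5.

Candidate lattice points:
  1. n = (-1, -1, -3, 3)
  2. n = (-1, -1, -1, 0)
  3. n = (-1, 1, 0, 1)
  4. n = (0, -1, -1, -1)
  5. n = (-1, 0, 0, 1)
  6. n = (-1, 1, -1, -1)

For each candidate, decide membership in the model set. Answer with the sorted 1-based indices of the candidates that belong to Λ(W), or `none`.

Internal map: ζ^{3j} for j=0..3 gives (1,0), (−√2/2,√2/2), (0,−1), (√2/2,√2/2).
#1 (-1, -1, -3, 3): internal (1.82843, 4.41421); octagon support 4.41421 vs apothem 1.5 → ∉ W
#2 (-1, -1, -1, 0): internal (-0.29289, 0.29289); octagon support 0.41421 vs apothem 1.5 → ∈ W
#3 (-1, 1, 0, 1): internal (-1.00000, 1.41421); octagon support 1.70711 vs apothem 1.5 → ∉ W
#4 (0, -1, -1, -1): internal (0.00000, -0.41421); octagon support 0.41421 vs apothem 1.5 → ∈ W
#5 (-1, 0, 0, 1): internal (-0.29289, 0.70711); octagon support 0.70711 vs apothem 1.5 → ∈ W
#6 (-1, 1, -1, -1): internal (-2.41421, 1.00000); octagon support 2.41421 vs apothem 1.5 → ∉ W

2, 4, 5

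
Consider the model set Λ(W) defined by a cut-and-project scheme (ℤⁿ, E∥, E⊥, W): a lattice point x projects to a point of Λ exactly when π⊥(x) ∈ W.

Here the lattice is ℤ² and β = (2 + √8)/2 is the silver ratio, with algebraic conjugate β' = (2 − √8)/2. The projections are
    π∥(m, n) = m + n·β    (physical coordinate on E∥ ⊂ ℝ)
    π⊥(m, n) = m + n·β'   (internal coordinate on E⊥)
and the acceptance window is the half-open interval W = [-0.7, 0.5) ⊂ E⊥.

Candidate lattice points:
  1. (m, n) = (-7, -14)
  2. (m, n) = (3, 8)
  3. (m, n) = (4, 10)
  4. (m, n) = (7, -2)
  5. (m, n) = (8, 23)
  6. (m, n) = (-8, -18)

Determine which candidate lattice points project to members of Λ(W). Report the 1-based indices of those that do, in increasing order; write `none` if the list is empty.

2, 3, 6

Numerically β ≈ 2.414214 and β' = −1/β ≈ -0.414214.
[1] lift (-7,-14): star map gives -1.201010; window check -0.7 ≤ -1.201010 < 0.5 is false → out
[2] lift (3,8): star map gives -0.313708; window check -0.7 ≤ -0.313708 < 0.5 is true → IN Λ
[3] lift (4,10): star map gives -0.142136; window check -0.7 ≤ -0.142136 < 0.5 is true → IN Λ
[4] lift (7,-2): star map gives 7.828427; window check -0.7 ≤ 7.828427 < 0.5 is false → out
[5] lift (8,23): star map gives -1.526912; window check -0.7 ≤ -1.526912 < 0.5 is false → out
[6] lift (-8,-18): star map gives -0.544156; window check -0.7 ≤ -0.544156 < 0.5 is true → IN Λ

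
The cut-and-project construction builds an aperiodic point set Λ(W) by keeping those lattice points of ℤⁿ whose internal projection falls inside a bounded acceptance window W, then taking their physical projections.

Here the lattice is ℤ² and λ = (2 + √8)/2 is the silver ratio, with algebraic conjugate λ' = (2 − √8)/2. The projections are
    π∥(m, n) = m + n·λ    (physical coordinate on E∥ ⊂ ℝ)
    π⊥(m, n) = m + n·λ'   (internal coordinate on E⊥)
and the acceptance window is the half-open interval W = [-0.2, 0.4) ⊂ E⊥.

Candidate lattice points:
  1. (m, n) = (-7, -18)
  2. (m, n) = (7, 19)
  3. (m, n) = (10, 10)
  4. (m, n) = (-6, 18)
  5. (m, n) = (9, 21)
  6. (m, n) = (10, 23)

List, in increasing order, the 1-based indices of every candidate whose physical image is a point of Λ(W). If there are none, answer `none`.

Compute λ' = (2−√8)/2 = -0.41421, so π⊥(m,n) = m -0.41421·n.
[1] lift (-7,-18): star map gives 0.45584; window check -0.2 ≤ 0.45584 < 0.4 is false → out
[2] lift (7,19): star map gives -0.87006; window check -0.2 ≤ -0.87006 < 0.4 is false → out
[3] lift (10,10): star map gives 5.85786; window check -0.2 ≤ 5.85786 < 0.4 is false → out
[4] lift (-6,18): star map gives -13.45584; window check -0.2 ≤ -13.45584 < 0.4 is false → out
[5] lift (9,21): star map gives 0.30152; window check -0.2 ≤ 0.30152 < 0.4 is true → IN Λ
[6] lift (10,23): star map gives 0.47309; window check -0.2 ≤ 0.47309 < 0.4 is false → out

5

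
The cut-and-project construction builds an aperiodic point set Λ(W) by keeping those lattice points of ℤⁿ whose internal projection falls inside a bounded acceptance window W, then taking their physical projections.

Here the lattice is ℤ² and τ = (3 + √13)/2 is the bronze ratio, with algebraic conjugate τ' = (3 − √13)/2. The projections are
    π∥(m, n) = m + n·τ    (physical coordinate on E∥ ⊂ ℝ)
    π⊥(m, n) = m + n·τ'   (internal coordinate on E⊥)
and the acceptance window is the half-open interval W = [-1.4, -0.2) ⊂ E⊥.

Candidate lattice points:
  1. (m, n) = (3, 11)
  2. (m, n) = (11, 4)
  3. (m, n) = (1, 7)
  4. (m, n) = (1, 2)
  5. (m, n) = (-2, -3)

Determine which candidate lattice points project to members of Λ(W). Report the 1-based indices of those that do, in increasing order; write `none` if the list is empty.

τ' = (3−√13)/2 ≈ -0.302776.
#1 (3,11): internal coord 3 + (11)·τ' = -0.330532; -0.330532 ∈ [-1.4, -0.2) → IN Λ
#2 (11,4): internal coord 11 + (4)·τ' = +9.788897; +9.788897 ∉ [-1.4, -0.2) → out
#3 (1,7): internal coord 1 + (7)·τ' = -1.119429; -1.119429 ∈ [-1.4, -0.2) → IN Λ
#4 (1,2): internal coord 1 + (2)·τ' = +0.394449; +0.394449 ∉ [-1.4, -0.2) → out
#5 (-2,-3): internal coord -2 + (-3)·τ' = -1.091673; -1.091673 ∈ [-1.4, -0.2) → IN Λ

1, 3, 5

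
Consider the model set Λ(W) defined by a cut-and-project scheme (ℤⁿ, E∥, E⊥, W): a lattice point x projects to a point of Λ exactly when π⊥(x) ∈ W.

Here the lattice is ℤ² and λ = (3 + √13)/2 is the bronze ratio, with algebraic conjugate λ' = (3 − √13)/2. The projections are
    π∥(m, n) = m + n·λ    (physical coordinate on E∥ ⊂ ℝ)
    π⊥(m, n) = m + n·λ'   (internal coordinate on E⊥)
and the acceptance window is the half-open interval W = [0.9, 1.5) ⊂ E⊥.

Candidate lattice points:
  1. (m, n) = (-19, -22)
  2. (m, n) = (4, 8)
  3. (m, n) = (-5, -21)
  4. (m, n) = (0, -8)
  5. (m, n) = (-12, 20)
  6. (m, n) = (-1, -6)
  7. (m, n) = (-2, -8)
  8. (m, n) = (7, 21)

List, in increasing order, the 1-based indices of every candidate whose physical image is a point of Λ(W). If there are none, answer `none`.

Numerically λ ≈ 3.3028 and λ' = −1/λ ≈ -0.3028.
[1] lift (-19,-22): star map gives -12.3389; window check 0.9 ≤ -12.3389 < 1.5 is false → out
[2] lift (4,8): star map gives 1.5778; window check 0.9 ≤ 1.5778 < 1.5 is false → out
[3] lift (-5,-21): star map gives 1.3583; window check 0.9 ≤ 1.3583 < 1.5 is true → IN Λ
[4] lift (0,-8): star map gives 2.4222; window check 0.9 ≤ 2.4222 < 1.5 is false → out
[5] lift (-12,20): star map gives -18.0555; window check 0.9 ≤ -18.0555 < 1.5 is false → out
[6] lift (-1,-6): star map gives 0.8167; window check 0.9 ≤ 0.8167 < 1.5 is false → out
[7] lift (-2,-8): star map gives 0.4222; window check 0.9 ≤ 0.4222 < 1.5 is false → out
[8] lift (7,21): star map gives 0.6417; window check 0.9 ≤ 0.6417 < 1.5 is false → out

3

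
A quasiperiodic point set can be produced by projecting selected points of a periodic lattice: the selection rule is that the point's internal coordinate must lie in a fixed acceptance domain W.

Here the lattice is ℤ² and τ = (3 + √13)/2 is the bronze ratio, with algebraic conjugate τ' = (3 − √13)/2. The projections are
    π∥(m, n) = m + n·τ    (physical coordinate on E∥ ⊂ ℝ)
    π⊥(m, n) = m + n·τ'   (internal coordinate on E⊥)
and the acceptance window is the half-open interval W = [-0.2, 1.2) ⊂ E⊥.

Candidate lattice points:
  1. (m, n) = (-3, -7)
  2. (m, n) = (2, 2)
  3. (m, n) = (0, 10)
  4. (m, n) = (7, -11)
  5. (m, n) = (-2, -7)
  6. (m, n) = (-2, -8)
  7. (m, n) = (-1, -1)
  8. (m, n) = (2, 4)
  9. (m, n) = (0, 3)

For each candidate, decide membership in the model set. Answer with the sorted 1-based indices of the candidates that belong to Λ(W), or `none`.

5, 6, 8

τ' = (3−√13)/2 ≈ -0.302776.
[1] lift (-3,-7): star map gives -0.880571; window check -0.2 ≤ -0.880571 < 1.2 is false → out
[2] lift (2,2): star map gives 1.394449; window check -0.2 ≤ 1.394449 < 1.2 is false → out
[3] lift (0,10): star map gives -3.027756; window check -0.2 ≤ -3.027756 < 1.2 is false → out
[4] lift (7,-11): star map gives 10.330532; window check -0.2 ≤ 10.330532 < 1.2 is false → out
[5] lift (-2,-7): star map gives 0.119429; window check -0.2 ≤ 0.119429 < 1.2 is true → IN Λ
[6] lift (-2,-8): star map gives 0.422205; window check -0.2 ≤ 0.422205 < 1.2 is true → IN Λ
[7] lift (-1,-1): star map gives -0.697224; window check -0.2 ≤ -0.697224 < 1.2 is false → out
[8] lift (2,4): star map gives 0.788897; window check -0.2 ≤ 0.788897 < 1.2 is true → IN Λ
[9] lift (0,3): star map gives -0.908327; window check -0.2 ≤ -0.908327 < 1.2 is false → out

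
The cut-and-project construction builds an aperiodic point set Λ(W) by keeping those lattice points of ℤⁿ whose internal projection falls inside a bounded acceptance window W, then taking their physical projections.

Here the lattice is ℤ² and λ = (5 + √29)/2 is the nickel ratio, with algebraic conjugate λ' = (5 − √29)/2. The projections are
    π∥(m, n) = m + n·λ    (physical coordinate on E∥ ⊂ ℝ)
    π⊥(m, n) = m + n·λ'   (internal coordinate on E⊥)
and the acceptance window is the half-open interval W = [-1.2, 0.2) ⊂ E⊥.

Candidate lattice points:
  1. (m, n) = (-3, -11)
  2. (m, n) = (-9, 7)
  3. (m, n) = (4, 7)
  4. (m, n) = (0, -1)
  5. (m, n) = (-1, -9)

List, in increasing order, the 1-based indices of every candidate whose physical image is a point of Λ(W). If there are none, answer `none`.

λ' = (5−√29)/2 ≈ -0.1926.
#1 (-3,-11): internal coord -3 + (-11)·λ' = -0.8816; -0.8816 ∈ [-1.2, 0.2) → IN Λ
#2 (-9,7): internal coord -9 + (7)·λ' = -10.3481; -10.3481 ∉ [-1.2, 0.2) → out
#3 (4,7): internal coord 4 + (7)·λ' = +2.6519; +2.6519 ∉ [-1.2, 0.2) → out
#4 (0,-1): internal coord 0 + (-1)·λ' = +0.1926; +0.1926 ∈ [-1.2, 0.2) → IN Λ
#5 (-1,-9): internal coord -1 + (-9)·λ' = +0.7332; +0.7332 ∉ [-1.2, 0.2) → out

1, 4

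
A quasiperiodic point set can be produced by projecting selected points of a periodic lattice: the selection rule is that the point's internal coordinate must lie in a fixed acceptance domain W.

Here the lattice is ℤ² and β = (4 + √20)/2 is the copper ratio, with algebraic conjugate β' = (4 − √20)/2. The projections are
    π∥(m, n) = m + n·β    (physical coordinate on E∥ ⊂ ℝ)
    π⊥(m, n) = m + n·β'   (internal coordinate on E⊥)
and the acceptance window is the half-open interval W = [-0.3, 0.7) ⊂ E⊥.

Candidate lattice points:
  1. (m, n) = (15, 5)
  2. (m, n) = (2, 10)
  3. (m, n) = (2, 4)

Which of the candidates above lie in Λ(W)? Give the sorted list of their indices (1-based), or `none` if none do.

none

Compute β' = (4−√20)/2 = -0.23607, so π⊥(m,n) = m -0.23607·n.
#1 (15,5): internal coord 15 + (5)·β' = +13.81966; +13.81966 ∉ [-0.3, 0.7) → out
#2 (2,10): internal coord 2 + (10)·β' = -0.36068; -0.36068 ∉ [-0.3, 0.7) → out
#3 (2,4): internal coord 2 + (4)·β' = +1.05573; +1.05573 ∉ [-0.3, 0.7) → out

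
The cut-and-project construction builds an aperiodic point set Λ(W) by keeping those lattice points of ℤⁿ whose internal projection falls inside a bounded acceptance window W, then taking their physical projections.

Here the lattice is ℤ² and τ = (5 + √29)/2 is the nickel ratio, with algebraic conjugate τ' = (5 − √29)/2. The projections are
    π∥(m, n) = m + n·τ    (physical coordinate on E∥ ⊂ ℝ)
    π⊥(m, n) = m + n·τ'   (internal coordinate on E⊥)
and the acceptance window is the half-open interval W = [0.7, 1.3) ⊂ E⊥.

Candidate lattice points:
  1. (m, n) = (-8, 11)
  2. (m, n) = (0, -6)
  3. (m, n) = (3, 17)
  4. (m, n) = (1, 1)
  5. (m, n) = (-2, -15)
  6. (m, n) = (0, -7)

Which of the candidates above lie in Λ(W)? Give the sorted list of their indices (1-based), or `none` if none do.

Compute τ' = (5−√29)/2 = -0.19258, so π⊥(m,n) = m -0.19258·n.
[1] lift (-8,11): star map gives -10.11841; window check 0.7 ≤ -10.11841 < 1.3 is false → out
[2] lift (0,-6): star map gives 1.15549; window check 0.7 ≤ 1.15549 < 1.3 is true → IN Λ
[3] lift (3,17): star map gives -0.27390; window check 0.7 ≤ -0.27390 < 1.3 is false → out
[4] lift (1,1): star map gives 0.80742; window check 0.7 ≤ 0.80742 < 1.3 is true → IN Λ
[5] lift (-2,-15): star map gives 0.88874; window check 0.7 ≤ 0.88874 < 1.3 is true → IN Λ
[6] lift (0,-7): star map gives 1.34808; window check 0.7 ≤ 1.34808 < 1.3 is false → out

2, 4, 5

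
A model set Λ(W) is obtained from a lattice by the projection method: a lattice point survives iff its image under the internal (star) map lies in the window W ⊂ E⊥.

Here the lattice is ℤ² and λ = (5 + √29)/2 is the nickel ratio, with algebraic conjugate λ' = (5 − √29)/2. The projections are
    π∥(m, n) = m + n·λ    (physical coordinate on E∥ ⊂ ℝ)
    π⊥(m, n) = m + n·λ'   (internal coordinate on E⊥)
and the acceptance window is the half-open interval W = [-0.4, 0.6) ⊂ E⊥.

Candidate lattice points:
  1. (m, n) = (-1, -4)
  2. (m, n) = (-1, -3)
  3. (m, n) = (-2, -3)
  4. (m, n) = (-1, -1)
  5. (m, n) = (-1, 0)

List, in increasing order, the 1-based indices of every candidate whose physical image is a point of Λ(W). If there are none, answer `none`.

1

λ' = (5−√29)/2 ≈ -0.19258.
#1 (-1,-4): internal coord -1 + (-4)·λ' = -0.22967; -0.22967 ∈ [-0.4, 0.6) → IN Λ
#2 (-1,-3): internal coord -1 + (-3)·λ' = -0.42225; -0.42225 ∉ [-0.4, 0.6) → out
#3 (-2,-3): internal coord -2 + (-3)·λ' = -1.42225; -1.42225 ∉ [-0.4, 0.6) → out
#4 (-1,-1): internal coord -1 + (-1)·λ' = -0.80742; -0.80742 ∉ [-0.4, 0.6) → out
#5 (-1,0): internal coord -1 + (0)·λ' = -1.00000; -1.00000 ∉ [-0.4, 0.6) → out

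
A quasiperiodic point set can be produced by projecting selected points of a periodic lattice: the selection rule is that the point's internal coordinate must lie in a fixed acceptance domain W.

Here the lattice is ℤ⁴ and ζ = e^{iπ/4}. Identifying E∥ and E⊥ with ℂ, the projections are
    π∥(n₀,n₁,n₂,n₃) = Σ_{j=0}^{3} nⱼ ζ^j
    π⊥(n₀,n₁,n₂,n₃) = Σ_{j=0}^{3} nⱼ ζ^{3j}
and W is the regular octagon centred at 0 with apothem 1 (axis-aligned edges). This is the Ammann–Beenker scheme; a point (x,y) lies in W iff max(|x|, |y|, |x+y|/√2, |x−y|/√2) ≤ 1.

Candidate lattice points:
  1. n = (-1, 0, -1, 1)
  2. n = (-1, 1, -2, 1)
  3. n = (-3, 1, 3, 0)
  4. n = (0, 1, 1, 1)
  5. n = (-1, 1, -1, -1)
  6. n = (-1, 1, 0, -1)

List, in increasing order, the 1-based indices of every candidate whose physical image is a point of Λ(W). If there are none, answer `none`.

With ζ = e^{iπ/4} the internal vectors are ζ^0,ζ^3,ζ^6,ζ^9.
#1 (-1, 0, -1, 1): internal (-0.292893, 1.707107); octagon support 1.707107 vs apothem 1 → ∉ W
#2 (-1, 1, -2, 1): internal (-1.000000, 3.414214); octagon support 3.414214 vs apothem 1 → ∉ W
#3 (-3, 1, 3, 0): internal (-3.707107, -2.292893); octagon support 4.242641 vs apothem 1 → ∉ W
#4 (0, 1, 1, 1): internal (0.000000, 0.414214); octagon support 0.414214 vs apothem 1 → ∈ W
#5 (-1, 1, -1, -1): internal (-2.414214, 1.000000); octagon support 2.414214 vs apothem 1 → ∉ W
#6 (-1, 1, 0, -1): internal (-2.414214, 0.000000); octagon support 2.414214 vs apothem 1 → ∉ W

4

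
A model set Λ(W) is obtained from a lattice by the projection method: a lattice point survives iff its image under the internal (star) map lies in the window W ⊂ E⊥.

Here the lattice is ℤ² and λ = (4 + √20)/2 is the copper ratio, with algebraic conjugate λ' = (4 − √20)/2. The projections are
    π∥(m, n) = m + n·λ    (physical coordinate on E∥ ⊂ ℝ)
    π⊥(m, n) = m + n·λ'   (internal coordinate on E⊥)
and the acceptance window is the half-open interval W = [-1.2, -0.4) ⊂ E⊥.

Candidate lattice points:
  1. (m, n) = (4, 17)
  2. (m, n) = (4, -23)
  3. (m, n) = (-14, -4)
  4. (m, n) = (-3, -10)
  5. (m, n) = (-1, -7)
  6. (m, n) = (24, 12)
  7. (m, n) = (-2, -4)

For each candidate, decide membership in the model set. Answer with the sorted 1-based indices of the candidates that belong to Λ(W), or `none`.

4, 7

Compute λ' = (4−√20)/2 = -0.23607, so π⊥(m,n) = m -0.23607·n.
#1 (4,17): internal coord 4 + (17)·λ' = -0.01316; -0.01316 ∉ [-1.2, -0.4) → out
#2 (4,-23): internal coord 4 + (-23)·λ' = +9.42956; +9.42956 ∉ [-1.2, -0.4) → out
#3 (-14,-4): internal coord -14 + (-4)·λ' = -13.05573; -13.05573 ∉ [-1.2, -0.4) → out
#4 (-3,-10): internal coord -3 + (-10)·λ' = -0.63932; -0.63932 ∈ [-1.2, -0.4) → IN Λ
#5 (-1,-7): internal coord -1 + (-7)·λ' = +0.65248; +0.65248 ∉ [-1.2, -0.4) → out
#6 (24,12): internal coord 24 + (12)·λ' = +21.16718; +21.16718 ∉ [-1.2, -0.4) → out
#7 (-2,-4): internal coord -2 + (-4)·λ' = -1.05573; -1.05573 ∈ [-1.2, -0.4) → IN Λ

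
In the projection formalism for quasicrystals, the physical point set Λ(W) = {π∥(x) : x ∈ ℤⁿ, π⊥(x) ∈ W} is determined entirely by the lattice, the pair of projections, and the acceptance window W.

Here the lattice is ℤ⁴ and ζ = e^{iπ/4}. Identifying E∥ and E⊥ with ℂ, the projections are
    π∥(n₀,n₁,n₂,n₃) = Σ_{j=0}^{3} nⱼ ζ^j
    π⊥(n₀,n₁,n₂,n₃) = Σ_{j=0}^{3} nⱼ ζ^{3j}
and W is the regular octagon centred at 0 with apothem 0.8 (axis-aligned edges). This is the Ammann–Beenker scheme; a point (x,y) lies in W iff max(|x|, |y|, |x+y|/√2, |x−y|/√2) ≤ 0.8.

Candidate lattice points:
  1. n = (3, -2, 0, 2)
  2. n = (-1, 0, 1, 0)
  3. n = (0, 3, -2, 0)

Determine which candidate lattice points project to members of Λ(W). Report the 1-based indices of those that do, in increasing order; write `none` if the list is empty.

none

π⊥(n) = n₀ + n₁ζ³ + n₂ζ⁶ + n₃ζ⁹ where ζ = e^{iπ/4}.
candidate 1: n = (3, -2, 0, 2) → π⊥ ≈ (+5.828427, +0.000000); max(|x|,|y|,|x±y|/√2) = 5.828427 > 0.8 ⇒ ∉ W
candidate 2: n = (-1, 0, 1, 0) → π⊥ ≈ (-1.000000, -1.000000); max(|x|,|y|,|x±y|/√2) = 1.414214 > 0.8 ⇒ ∉ W
candidate 3: n = (0, 3, -2, 0) → π⊥ ≈ (-2.121320, +4.121320); max(|x|,|y|,|x±y|/√2) = 4.414214 > 0.8 ⇒ ∉ W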